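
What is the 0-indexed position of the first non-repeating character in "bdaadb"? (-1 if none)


Input: bdaadb
Character frequencies:
  'a': 2
  'b': 2
  'd': 2
Scanning left to right for freq == 1:
  Position 0 ('b'): freq=2, skip
  Position 1 ('d'): freq=2, skip
  Position 2 ('a'): freq=2, skip
  Position 3 ('a'): freq=2, skip
  Position 4 ('d'): freq=2, skip
  Position 5 ('b'): freq=2, skip
  No unique character found => answer = -1

-1


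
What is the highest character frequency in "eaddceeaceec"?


Input: eaddceeaceec
Character counts:
  'a': 2
  'c': 3
  'd': 2
  'e': 5
Maximum frequency: 5

5


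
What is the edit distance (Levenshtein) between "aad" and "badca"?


Computing edit distance: "aad" -> "badca"
DP table:
           b    a    d    c    a
      0    1    2    3    4    5
  a   1    1    1    2    3    4
  a   2    2    1    2    3    3
  d   3    3    2    1    2    3
Edit distance = dp[3][5] = 3

3


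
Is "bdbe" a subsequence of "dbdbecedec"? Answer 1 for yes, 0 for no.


Check if "bdbe" is a subsequence of "dbdbecedec"
Greedy scan:
  Position 0 ('d'): no match needed
  Position 1 ('b'): matches sub[0] = 'b'
  Position 2 ('d'): matches sub[1] = 'd'
  Position 3 ('b'): matches sub[2] = 'b'
  Position 4 ('e'): matches sub[3] = 'e'
  Position 5 ('c'): no match needed
  Position 6 ('e'): no match needed
  Position 7 ('d'): no match needed
  Position 8 ('e'): no match needed
  Position 9 ('c'): no match needed
All 4 characters matched => is a subsequence

1


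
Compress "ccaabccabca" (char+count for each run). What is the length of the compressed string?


Input: ccaabccabca
Runs:
  'c' x 2 => "c2"
  'a' x 2 => "a2"
  'b' x 1 => "b1"
  'c' x 2 => "c2"
  'a' x 1 => "a1"
  'b' x 1 => "b1"
  'c' x 1 => "c1"
  'a' x 1 => "a1"
Compressed: "c2a2b1c2a1b1c1a1"
Compressed length: 16

16


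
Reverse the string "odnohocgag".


Input: odnohocgag
Reading characters right to left:
  Position 9: 'g'
  Position 8: 'a'
  Position 7: 'g'
  Position 6: 'c'
  Position 5: 'o'
  Position 4: 'h'
  Position 3: 'o'
  Position 2: 'n'
  Position 1: 'd'
  Position 0: 'o'
Reversed: gagcohondo

gagcohondo


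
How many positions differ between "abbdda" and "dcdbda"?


Comparing "abbdda" and "dcdbda" position by position:
  Position 0: 'a' vs 'd' => DIFFER
  Position 1: 'b' vs 'c' => DIFFER
  Position 2: 'b' vs 'd' => DIFFER
  Position 3: 'd' vs 'b' => DIFFER
  Position 4: 'd' vs 'd' => same
  Position 5: 'a' vs 'a' => same
Positions that differ: 4

4


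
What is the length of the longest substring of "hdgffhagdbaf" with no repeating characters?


Input: "hdgffhagdbaf"
Sliding window (track last position of each char):
  Position 0 ('h'): window [0,0] length 1 -- new best
  Position 1 ('d'): window [0,1] length 2 -- new best
  Position 2 ('g'): window [0,2] length 3 -- new best
  Position 3 ('f'): window [0,3] length 4 -- new best
  Position 4 ('f'): repeat (last at 3), move window start to 4
  Position 4 ('f'): window [4,4] length 1
  Position 5 ('h'): window [4,5] length 2
  Position 6 ('a'): window [4,6] length 3
  Position 7 ('g'): window [4,7] length 4
  Position 8 ('d'): window [4,8] length 5 -- new best
  Position 9 ('b'): window [4,9] length 6 -- new best
  Position 10 ('a'): repeat (last at 6), move window start to 7
  Position 10 ('a'): window [7,10] length 4
  Position 11 ('f'): window [7,11] length 5
Longest substring with no repeats: "fhagdb" with length 6

6


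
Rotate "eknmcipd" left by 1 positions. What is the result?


Input: "eknmcipd", rotate left by 1
First 1 characters: "e"
Remaining characters: "knmcipd"
Concatenate remaining + first: "knmcipd" + "e" = "knmcipde"

knmcipde


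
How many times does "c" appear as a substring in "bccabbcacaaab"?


Searching for "c" in "bccabbcacaaab"
Scanning each position:
  Position 0: "b" => no
  Position 1: "c" => MATCH
  Position 2: "c" => MATCH
  Position 3: "a" => no
  Position 4: "b" => no
  Position 5: "b" => no
  Position 6: "c" => MATCH
  Position 7: "a" => no
  Position 8: "c" => MATCH
  Position 9: "a" => no
  Position 10: "a" => no
  Position 11: "a" => no
  Position 12: "b" => no
Total occurrences: 4

4


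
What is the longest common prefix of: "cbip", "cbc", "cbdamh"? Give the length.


Words: cbip, cbc, cbdamh
  Position 0: all 'c' => match
  Position 1: all 'b' => match
  Position 2: ('i', 'c', 'd') => mismatch, stop
LCP = "cb" (length 2)

2


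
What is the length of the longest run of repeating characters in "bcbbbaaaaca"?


Input: "bcbbbaaaaca"
Scanning for longest run:
  Position 1 ('c'): new char, reset run to 1
  Position 2 ('b'): new char, reset run to 1
  Position 3 ('b'): continues run of 'b', length=2
  Position 4 ('b'): continues run of 'b', length=3
  Position 5 ('a'): new char, reset run to 1
  Position 6 ('a'): continues run of 'a', length=2
  Position 7 ('a'): continues run of 'a', length=3
  Position 8 ('a'): continues run of 'a', length=4
  Position 9 ('c'): new char, reset run to 1
  Position 10 ('a'): new char, reset run to 1
Longest run: 'a' with length 4

4


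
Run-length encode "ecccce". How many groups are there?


Input: ecccce
Scanning for consecutive runs:
  Group 1: 'e' x 1 (positions 0-0)
  Group 2: 'c' x 4 (positions 1-4)
  Group 3: 'e' x 1 (positions 5-5)
Total groups: 3

3


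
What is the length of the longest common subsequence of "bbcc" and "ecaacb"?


LCS of "bbcc" and "ecaacb"
DP table:
           e    c    a    a    c    b
      0    0    0    0    0    0    0
  b   0    0    0    0    0    0    1
  b   0    0    0    0    0    0    1
  c   0    0    1    1    1    1    1
  c   0    0    1    1    1    2    2
LCS length = dp[4][6] = 2

2


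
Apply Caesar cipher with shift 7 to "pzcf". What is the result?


Caesar cipher: shift "pzcf" by 7
  'p' (pos 15) + 7 = pos 22 = 'w'
  'z' (pos 25) + 7 = pos 6 = 'g'
  'c' (pos 2) + 7 = pos 9 = 'j'
  'f' (pos 5) + 7 = pos 12 = 'm'
Result: wgjm

wgjm


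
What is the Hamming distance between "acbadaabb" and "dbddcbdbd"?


Comparing "acbadaabb" and "dbddcbdbd" position by position:
  Position 0: 'a' vs 'd' => differ
  Position 1: 'c' vs 'b' => differ
  Position 2: 'b' vs 'd' => differ
  Position 3: 'a' vs 'd' => differ
  Position 4: 'd' vs 'c' => differ
  Position 5: 'a' vs 'b' => differ
  Position 6: 'a' vs 'd' => differ
  Position 7: 'b' vs 'b' => same
  Position 8: 'b' vs 'd' => differ
Total differences (Hamming distance): 8

8


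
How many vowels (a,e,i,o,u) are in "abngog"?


Input: abngog
Checking each character:
  'a' at position 0: vowel (running total: 1)
  'b' at position 1: consonant
  'n' at position 2: consonant
  'g' at position 3: consonant
  'o' at position 4: vowel (running total: 2)
  'g' at position 5: consonant
Total vowels: 2

2


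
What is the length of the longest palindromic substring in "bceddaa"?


Input: "bceddaa"
Checking substrings for palindromes:
  [3:5] "dd" (len 2) => palindrome
  [5:7] "aa" (len 2) => palindrome
Longest palindromic substring: "dd" with length 2

2


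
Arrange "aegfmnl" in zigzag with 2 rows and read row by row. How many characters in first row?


Zigzag "aegfmnl" into 2 rows:
Placing characters:
  'a' => row 0
  'e' => row 1
  'g' => row 0
  'f' => row 1
  'm' => row 0
  'n' => row 1
  'l' => row 0
Rows:
  Row 0: "agml"
  Row 1: "efn"
First row length: 4

4


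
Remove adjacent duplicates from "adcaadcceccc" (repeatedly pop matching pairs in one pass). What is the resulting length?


Input: adcaadcceccc
Stack-based adjacent duplicate removal:
  Read 'a': push. Stack: a
  Read 'd': push. Stack: ad
  Read 'c': push. Stack: adc
  Read 'a': push. Stack: adca
  Read 'a': matches stack top 'a' => pop. Stack: adc
  Read 'd': push. Stack: adcd
  Read 'c': push. Stack: adcdc
  Read 'c': matches stack top 'c' => pop. Stack: adcd
  Read 'e': push. Stack: adcde
  Read 'c': push. Stack: adcdec
  Read 'c': matches stack top 'c' => pop. Stack: adcde
  Read 'c': push. Stack: adcdec
Final stack: "adcdec" (length 6)

6


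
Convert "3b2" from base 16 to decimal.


Input: "3b2" in base 16
Positional expansion:
  Digit '3' (value 3) x 16^2 = 768
  Digit 'b' (value 11) x 16^1 = 176
  Digit '2' (value 2) x 16^0 = 2
Sum = 946

946


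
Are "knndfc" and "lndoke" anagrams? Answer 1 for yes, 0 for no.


Strings: "knndfc", "lndoke"
Sorted first:  cdfknn
Sorted second: deklno
Differ at position 0: 'c' vs 'd' => not anagrams

0


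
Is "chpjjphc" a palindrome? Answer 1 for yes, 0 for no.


Input: chpjjphc
Reversed: chpjjphc
  Compare pos 0 ('c') with pos 7 ('c'): match
  Compare pos 1 ('h') with pos 6 ('h'): match
  Compare pos 2 ('p') with pos 5 ('p'): match
  Compare pos 3 ('j') with pos 4 ('j'): match
Result: palindrome

1


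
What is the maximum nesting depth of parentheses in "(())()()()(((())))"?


Input: "(())()()()(((())))"
Tracking depth:
  Position 0 '(': depth becomes 1
  Position 1 '(': depth becomes 2
  Position 2 ')': depth becomes 1
  Position 3 ')': depth becomes 0
  Position 4 '(': depth becomes 1
  Position 5 ')': depth becomes 0
  Position 6 '(': depth becomes 1
  Position 7 ')': depth becomes 0
  Position 8 '(': depth becomes 1
  Position 9 ')': depth becomes 0
  Position 10 '(': depth becomes 1
  Position 11 '(': depth becomes 2
  Position 12 '(': depth becomes 3
  Position 13 '(': depth becomes 4
  Position 14 ')': depth becomes 3
  Position 15 ')': depth becomes 2
  Position 16 ')': depth becomes 1
  Position 17 ')': depth becomes 0
Maximum depth reached: 4

4


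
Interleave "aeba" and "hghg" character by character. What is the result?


Interleaving "aeba" and "hghg":
  Position 0: 'a' from first, 'h' from second => "ah"
  Position 1: 'e' from first, 'g' from second => "eg"
  Position 2: 'b' from first, 'h' from second => "bh"
  Position 3: 'a' from first, 'g' from second => "ag"
Result: ahegbhag

ahegbhag


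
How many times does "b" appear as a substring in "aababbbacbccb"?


Searching for "b" in "aababbbacbccb"
Scanning each position:
  Position 0: "a" => no
  Position 1: "a" => no
  Position 2: "b" => MATCH
  Position 3: "a" => no
  Position 4: "b" => MATCH
  Position 5: "b" => MATCH
  Position 6: "b" => MATCH
  Position 7: "a" => no
  Position 8: "c" => no
  Position 9: "b" => MATCH
  Position 10: "c" => no
  Position 11: "c" => no
  Position 12: "b" => MATCH
Total occurrences: 6

6


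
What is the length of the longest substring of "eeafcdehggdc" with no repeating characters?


Input: "eeafcdehggdc"
Sliding window (track last position of each char):
  Position 0 ('e'): window [0,0] length 1 -- new best
  Position 1 ('e'): repeat (last at 0), move window start to 1
  Position 1 ('e'): window [1,1] length 1
  Position 2 ('a'): window [1,2] length 2 -- new best
  Position 3 ('f'): window [1,3] length 3 -- new best
  Position 4 ('c'): window [1,4] length 4 -- new best
  Position 5 ('d'): window [1,5] length 5 -- new best
  Position 6 ('e'): repeat (last at 1), move window start to 2
  Position 6 ('e'): window [2,6] length 5
  Position 7 ('h'): window [2,7] length 6 -- new best
  Position 8 ('g'): window [2,8] length 7 -- new best
  Position 9 ('g'): repeat (last at 8), move window start to 9
  Position 9 ('g'): window [9,9] length 1
  Position 10 ('d'): window [9,10] length 2
  Position 11 ('c'): window [9,11] length 3
Longest substring with no repeats: "afcdehg" with length 7

7


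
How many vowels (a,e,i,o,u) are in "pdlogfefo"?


Input: pdlogfefo
Checking each character:
  'p' at position 0: consonant
  'd' at position 1: consonant
  'l' at position 2: consonant
  'o' at position 3: vowel (running total: 1)
  'g' at position 4: consonant
  'f' at position 5: consonant
  'e' at position 6: vowel (running total: 2)
  'f' at position 7: consonant
  'o' at position 8: vowel (running total: 3)
Total vowels: 3

3


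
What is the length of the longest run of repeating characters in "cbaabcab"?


Input: "cbaabcab"
Scanning for longest run:
  Position 1 ('b'): new char, reset run to 1
  Position 2 ('a'): new char, reset run to 1
  Position 3 ('a'): continues run of 'a', length=2
  Position 4 ('b'): new char, reset run to 1
  Position 5 ('c'): new char, reset run to 1
  Position 6 ('a'): new char, reset run to 1
  Position 7 ('b'): new char, reset run to 1
Longest run: 'a' with length 2

2


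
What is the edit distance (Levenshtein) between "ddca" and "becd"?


Computing edit distance: "ddca" -> "becd"
DP table:
           b    e    c    d
      0    1    2    3    4
  d   1    1    2    3    3
  d   2    2    2    3    3
  c   3    3    3    2    3
  a   4    4    4    3    3
Edit distance = dp[4][4] = 3

3


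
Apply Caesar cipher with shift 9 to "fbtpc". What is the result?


Caesar cipher: shift "fbtpc" by 9
  'f' (pos 5) + 9 = pos 14 = 'o'
  'b' (pos 1) + 9 = pos 10 = 'k'
  't' (pos 19) + 9 = pos 2 = 'c'
  'p' (pos 15) + 9 = pos 24 = 'y'
  'c' (pos 2) + 9 = pos 11 = 'l'
Result: okcyl

okcyl


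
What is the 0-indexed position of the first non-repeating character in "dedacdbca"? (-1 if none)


Input: dedacdbca
Character frequencies:
  'a': 2
  'b': 1
  'c': 2
  'd': 3
  'e': 1
Scanning left to right for freq == 1:
  Position 0 ('d'): freq=3, skip
  Position 1 ('e'): unique! => answer = 1

1


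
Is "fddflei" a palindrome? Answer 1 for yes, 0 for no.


Input: fddflei
Reversed: ielfddf
  Compare pos 0 ('f') with pos 6 ('i'): MISMATCH
  Compare pos 1 ('d') with pos 5 ('e'): MISMATCH
  Compare pos 2 ('d') with pos 4 ('l'): MISMATCH
Result: not a palindrome

0


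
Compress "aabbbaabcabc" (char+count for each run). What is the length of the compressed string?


Input: aabbbaabcabc
Runs:
  'a' x 2 => "a2"
  'b' x 3 => "b3"
  'a' x 2 => "a2"
  'b' x 1 => "b1"
  'c' x 1 => "c1"
  'a' x 1 => "a1"
  'b' x 1 => "b1"
  'c' x 1 => "c1"
Compressed: "a2b3a2b1c1a1b1c1"
Compressed length: 16

16


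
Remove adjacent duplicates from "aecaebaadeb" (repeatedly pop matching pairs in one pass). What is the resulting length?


Input: aecaebaadeb
Stack-based adjacent duplicate removal:
  Read 'a': push. Stack: a
  Read 'e': push. Stack: ae
  Read 'c': push. Stack: aec
  Read 'a': push. Stack: aeca
  Read 'e': push. Stack: aecae
  Read 'b': push. Stack: aecaeb
  Read 'a': push. Stack: aecaeba
  Read 'a': matches stack top 'a' => pop. Stack: aecaeb
  Read 'd': push. Stack: aecaebd
  Read 'e': push. Stack: aecaebde
  Read 'b': push. Stack: aecaebdeb
Final stack: "aecaebdeb" (length 9)

9


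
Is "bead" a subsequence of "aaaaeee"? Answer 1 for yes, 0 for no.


Check if "bead" is a subsequence of "aaaaeee"
Greedy scan:
  Position 0 ('a'): no match needed
  Position 1 ('a'): no match needed
  Position 2 ('a'): no match needed
  Position 3 ('a'): no match needed
  Position 4 ('e'): no match needed
  Position 5 ('e'): no match needed
  Position 6 ('e'): no match needed
Only matched 0/4 characters => not a subsequence

0


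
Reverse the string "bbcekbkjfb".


Input: bbcekbkjfb
Reading characters right to left:
  Position 9: 'b'
  Position 8: 'f'
  Position 7: 'j'
  Position 6: 'k'
  Position 5: 'b'
  Position 4: 'k'
  Position 3: 'e'
  Position 2: 'c'
  Position 1: 'b'
  Position 0: 'b'
Reversed: bfjkbkecbb

bfjkbkecbb


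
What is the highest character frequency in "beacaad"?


Input: beacaad
Character counts:
  'a': 3
  'b': 1
  'c': 1
  'd': 1
  'e': 1
Maximum frequency: 3

3


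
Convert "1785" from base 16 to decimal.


Input: "1785" in base 16
Positional expansion:
  Digit '1' (value 1) x 16^3 = 4096
  Digit '7' (value 7) x 16^2 = 1792
  Digit '8' (value 8) x 16^1 = 128
  Digit '5' (value 5) x 16^0 = 5
Sum = 6021

6021


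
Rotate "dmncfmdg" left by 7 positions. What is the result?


Input: "dmncfmdg", rotate left by 7
First 7 characters: "dmncfmd"
Remaining characters: "g"
Concatenate remaining + first: "g" + "dmncfmd" = "gdmncfmd"

gdmncfmd


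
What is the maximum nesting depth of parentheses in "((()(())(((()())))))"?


Input: "((()(())(((()())))))"
Tracking depth:
  Position 0 '(': depth becomes 1
  Position 1 '(': depth becomes 2
  Position 2 '(': depth becomes 3
  Position 3 ')': depth becomes 2
  Position 4 '(': depth becomes 3
  Position 5 '(': depth becomes 4
  Position 6 ')': depth becomes 3
  Position 7 ')': depth becomes 2
  Position 8 '(': depth becomes 3
  Position 9 '(': depth becomes 4
  Position 10 '(': depth becomes 5
  Position 11 '(': depth becomes 6
  Position 12 ')': depth becomes 5
  Position 13 '(': depth becomes 6
  Position 14 ')': depth becomes 5
  Position 15 ')': depth becomes 4
  Position 16 ')': depth becomes 3
  Position 17 ')': depth becomes 2
  Position 18 ')': depth becomes 1
  Position 19 ')': depth becomes 0
Maximum depth reached: 6

6


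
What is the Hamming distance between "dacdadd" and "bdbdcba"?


Comparing "dacdadd" and "bdbdcba" position by position:
  Position 0: 'd' vs 'b' => differ
  Position 1: 'a' vs 'd' => differ
  Position 2: 'c' vs 'b' => differ
  Position 3: 'd' vs 'd' => same
  Position 4: 'a' vs 'c' => differ
  Position 5: 'd' vs 'b' => differ
  Position 6: 'd' vs 'a' => differ
Total differences (Hamming distance): 6

6


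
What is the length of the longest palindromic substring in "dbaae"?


Input: "dbaae"
Checking substrings for palindromes:
  [2:4] "aa" (len 2) => palindrome
Longest palindromic substring: "aa" with length 2

2


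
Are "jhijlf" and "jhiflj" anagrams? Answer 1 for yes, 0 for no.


Strings: "jhijlf", "jhiflj"
Sorted first:  fhijjl
Sorted second: fhijjl
Sorted forms match => anagrams

1


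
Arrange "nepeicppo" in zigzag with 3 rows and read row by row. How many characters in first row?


Zigzag "nepeicppo" into 3 rows:
Placing characters:
  'n' => row 0
  'e' => row 1
  'p' => row 2
  'e' => row 1
  'i' => row 0
  'c' => row 1
  'p' => row 2
  'p' => row 1
  'o' => row 0
Rows:
  Row 0: "nio"
  Row 1: "eecp"
  Row 2: "pp"
First row length: 3

3


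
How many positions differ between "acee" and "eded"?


Comparing "acee" and "eded" position by position:
  Position 0: 'a' vs 'e' => DIFFER
  Position 1: 'c' vs 'd' => DIFFER
  Position 2: 'e' vs 'e' => same
  Position 3: 'e' vs 'd' => DIFFER
Positions that differ: 3

3


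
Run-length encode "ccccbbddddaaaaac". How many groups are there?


Input: ccccbbddddaaaaac
Scanning for consecutive runs:
  Group 1: 'c' x 4 (positions 0-3)
  Group 2: 'b' x 2 (positions 4-5)
  Group 3: 'd' x 4 (positions 6-9)
  Group 4: 'a' x 5 (positions 10-14)
  Group 5: 'c' x 1 (positions 15-15)
Total groups: 5

5


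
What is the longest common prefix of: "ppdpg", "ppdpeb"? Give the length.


Words: ppdpg, ppdpeb
  Position 0: all 'p' => match
  Position 1: all 'p' => match
  Position 2: all 'd' => match
  Position 3: all 'p' => match
  Position 4: ('g', 'e') => mismatch, stop
LCP = "ppdp" (length 4)

4


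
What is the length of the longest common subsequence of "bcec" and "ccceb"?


LCS of "bcec" and "ccceb"
DP table:
           c    c    c    e    b
      0    0    0    0    0    0
  b   0    0    0    0    0    1
  c   0    1    1    1    1    1
  e   0    1    1    1    2    2
  c   0    1    2    2    2    2
LCS length = dp[4][5] = 2

2


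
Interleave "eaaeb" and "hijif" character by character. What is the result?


Interleaving "eaaeb" and "hijif":
  Position 0: 'e' from first, 'h' from second => "eh"
  Position 1: 'a' from first, 'i' from second => "ai"
  Position 2: 'a' from first, 'j' from second => "aj"
  Position 3: 'e' from first, 'i' from second => "ei"
  Position 4: 'b' from first, 'f' from second => "bf"
Result: ehaiajeibf

ehaiajeibf


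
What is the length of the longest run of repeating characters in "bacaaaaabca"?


Input: "bacaaaaabca"
Scanning for longest run:
  Position 1 ('a'): new char, reset run to 1
  Position 2 ('c'): new char, reset run to 1
  Position 3 ('a'): new char, reset run to 1
  Position 4 ('a'): continues run of 'a', length=2
  Position 5 ('a'): continues run of 'a', length=3
  Position 6 ('a'): continues run of 'a', length=4
  Position 7 ('a'): continues run of 'a', length=5
  Position 8 ('b'): new char, reset run to 1
  Position 9 ('c'): new char, reset run to 1
  Position 10 ('a'): new char, reset run to 1
Longest run: 'a' with length 5

5


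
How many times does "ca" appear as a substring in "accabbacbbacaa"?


Searching for "ca" in "accabbacbbacaa"
Scanning each position:
  Position 0: "ac" => no
  Position 1: "cc" => no
  Position 2: "ca" => MATCH
  Position 3: "ab" => no
  Position 4: "bb" => no
  Position 5: "ba" => no
  Position 6: "ac" => no
  Position 7: "cb" => no
  Position 8: "bb" => no
  Position 9: "ba" => no
  Position 10: "ac" => no
  Position 11: "ca" => MATCH
  Position 12: "aa" => no
Total occurrences: 2

2


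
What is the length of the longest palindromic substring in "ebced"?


Input: "ebced"
Checking substrings for palindromes:
  No multi-char palindromic substrings found
Longest palindromic substring: "e" with length 1

1


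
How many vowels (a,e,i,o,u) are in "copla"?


Input: copla
Checking each character:
  'c' at position 0: consonant
  'o' at position 1: vowel (running total: 1)
  'p' at position 2: consonant
  'l' at position 3: consonant
  'a' at position 4: vowel (running total: 2)
Total vowels: 2

2


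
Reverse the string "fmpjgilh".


Input: fmpjgilh
Reading characters right to left:
  Position 7: 'h'
  Position 6: 'l'
  Position 5: 'i'
  Position 4: 'g'
  Position 3: 'j'
  Position 2: 'p'
  Position 1: 'm'
  Position 0: 'f'
Reversed: hligjpmf

hligjpmf


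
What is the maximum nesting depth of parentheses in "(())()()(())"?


Input: "(())()()(())"
Tracking depth:
  Position 0 '(': depth becomes 1
  Position 1 '(': depth becomes 2
  Position 2 ')': depth becomes 1
  Position 3 ')': depth becomes 0
  Position 4 '(': depth becomes 1
  Position 5 ')': depth becomes 0
  Position 6 '(': depth becomes 1
  Position 7 ')': depth becomes 0
  Position 8 '(': depth becomes 1
  Position 9 '(': depth becomes 2
  Position 10 ')': depth becomes 1
  Position 11 ')': depth becomes 0
Maximum depth reached: 2

2


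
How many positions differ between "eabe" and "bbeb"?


Comparing "eabe" and "bbeb" position by position:
  Position 0: 'e' vs 'b' => DIFFER
  Position 1: 'a' vs 'b' => DIFFER
  Position 2: 'b' vs 'e' => DIFFER
  Position 3: 'e' vs 'b' => DIFFER
Positions that differ: 4

4


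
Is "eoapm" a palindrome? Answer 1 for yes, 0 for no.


Input: eoapm
Reversed: mpaoe
  Compare pos 0 ('e') with pos 4 ('m'): MISMATCH
  Compare pos 1 ('o') with pos 3 ('p'): MISMATCH
Result: not a palindrome

0


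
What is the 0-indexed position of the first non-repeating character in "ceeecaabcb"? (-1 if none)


Input: ceeecaabcb
Character frequencies:
  'a': 2
  'b': 2
  'c': 3
  'e': 3
Scanning left to right for freq == 1:
  Position 0 ('c'): freq=3, skip
  Position 1 ('e'): freq=3, skip
  Position 2 ('e'): freq=3, skip
  Position 3 ('e'): freq=3, skip
  Position 4 ('c'): freq=3, skip
  Position 5 ('a'): freq=2, skip
  Position 6 ('a'): freq=2, skip
  Position 7 ('b'): freq=2, skip
  Position 8 ('c'): freq=3, skip
  Position 9 ('b'): freq=2, skip
  No unique character found => answer = -1

-1


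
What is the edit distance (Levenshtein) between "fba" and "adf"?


Computing edit distance: "fba" -> "adf"
DP table:
           a    d    f
      0    1    2    3
  f   1    1    2    2
  b   2    2    2    3
  a   3    2    3    3
Edit distance = dp[3][3] = 3

3


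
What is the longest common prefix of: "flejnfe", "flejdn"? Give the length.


Words: flejnfe, flejdn
  Position 0: all 'f' => match
  Position 1: all 'l' => match
  Position 2: all 'e' => match
  Position 3: all 'j' => match
  Position 4: ('n', 'd') => mismatch, stop
LCP = "flej" (length 4)

4


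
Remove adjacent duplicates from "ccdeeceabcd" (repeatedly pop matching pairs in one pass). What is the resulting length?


Input: ccdeeceabcd
Stack-based adjacent duplicate removal:
  Read 'c': push. Stack: c
  Read 'c': matches stack top 'c' => pop. Stack: (empty)
  Read 'd': push. Stack: d
  Read 'e': push. Stack: de
  Read 'e': matches stack top 'e' => pop. Stack: d
  Read 'c': push. Stack: dc
  Read 'e': push. Stack: dce
  Read 'a': push. Stack: dcea
  Read 'b': push. Stack: dceab
  Read 'c': push. Stack: dceabc
  Read 'd': push. Stack: dceabcd
Final stack: "dceabcd" (length 7)

7


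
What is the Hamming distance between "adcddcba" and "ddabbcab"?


Comparing "adcddcba" and "ddabbcab" position by position:
  Position 0: 'a' vs 'd' => differ
  Position 1: 'd' vs 'd' => same
  Position 2: 'c' vs 'a' => differ
  Position 3: 'd' vs 'b' => differ
  Position 4: 'd' vs 'b' => differ
  Position 5: 'c' vs 'c' => same
  Position 6: 'b' vs 'a' => differ
  Position 7: 'a' vs 'b' => differ
Total differences (Hamming distance): 6

6


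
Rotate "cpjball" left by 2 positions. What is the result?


Input: "cpjball", rotate left by 2
First 2 characters: "cp"
Remaining characters: "jball"
Concatenate remaining + first: "jball" + "cp" = "jballcp"

jballcp


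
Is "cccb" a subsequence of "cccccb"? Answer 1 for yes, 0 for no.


Check if "cccb" is a subsequence of "cccccb"
Greedy scan:
  Position 0 ('c'): matches sub[0] = 'c'
  Position 1 ('c'): matches sub[1] = 'c'
  Position 2 ('c'): matches sub[2] = 'c'
  Position 3 ('c'): no match needed
  Position 4 ('c'): no match needed
  Position 5 ('b'): matches sub[3] = 'b'
All 4 characters matched => is a subsequence

1


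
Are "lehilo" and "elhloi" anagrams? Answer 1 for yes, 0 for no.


Strings: "lehilo", "elhloi"
Sorted first:  ehillo
Sorted second: ehillo
Sorted forms match => anagrams

1


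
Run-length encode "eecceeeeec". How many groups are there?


Input: eecceeeeec
Scanning for consecutive runs:
  Group 1: 'e' x 2 (positions 0-1)
  Group 2: 'c' x 2 (positions 2-3)
  Group 3: 'e' x 5 (positions 4-8)
  Group 4: 'c' x 1 (positions 9-9)
Total groups: 4

4


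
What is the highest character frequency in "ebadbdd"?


Input: ebadbdd
Character counts:
  'a': 1
  'b': 2
  'd': 3
  'e': 1
Maximum frequency: 3

3


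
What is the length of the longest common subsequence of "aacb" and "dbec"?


LCS of "aacb" and "dbec"
DP table:
           d    b    e    c
      0    0    0    0    0
  a   0    0    0    0    0
  a   0    0    0    0    0
  c   0    0    0    0    1
  b   0    0    1    1    1
LCS length = dp[4][4] = 1

1


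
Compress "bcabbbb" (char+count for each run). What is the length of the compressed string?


Input: bcabbbb
Runs:
  'b' x 1 => "b1"
  'c' x 1 => "c1"
  'a' x 1 => "a1"
  'b' x 4 => "b4"
Compressed: "b1c1a1b4"
Compressed length: 8

8


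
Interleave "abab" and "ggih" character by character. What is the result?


Interleaving "abab" and "ggih":
  Position 0: 'a' from first, 'g' from second => "ag"
  Position 1: 'b' from first, 'g' from second => "bg"
  Position 2: 'a' from first, 'i' from second => "ai"
  Position 3: 'b' from first, 'h' from second => "bh"
Result: agbgaibh

agbgaibh


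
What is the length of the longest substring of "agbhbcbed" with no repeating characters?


Input: "agbhbcbed"
Sliding window (track last position of each char):
  Position 0 ('a'): window [0,0] length 1 -- new best
  Position 1 ('g'): window [0,1] length 2 -- new best
  Position 2 ('b'): window [0,2] length 3 -- new best
  Position 3 ('h'): window [0,3] length 4 -- new best
  Position 4 ('b'): repeat (last at 2), move window start to 3
  Position 4 ('b'): window [3,4] length 2
  Position 5 ('c'): window [3,5] length 3
  Position 6 ('b'): repeat (last at 4), move window start to 5
  Position 6 ('b'): window [5,6] length 2
  Position 7 ('e'): window [5,7] length 3
  Position 8 ('d'): window [5,8] length 4
Longest substring with no repeats: "agbh" with length 4

4


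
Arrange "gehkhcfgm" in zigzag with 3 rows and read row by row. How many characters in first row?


Zigzag "gehkhcfgm" into 3 rows:
Placing characters:
  'g' => row 0
  'e' => row 1
  'h' => row 2
  'k' => row 1
  'h' => row 0
  'c' => row 1
  'f' => row 2
  'g' => row 1
  'm' => row 0
Rows:
  Row 0: "ghm"
  Row 1: "ekcg"
  Row 2: "hf"
First row length: 3

3


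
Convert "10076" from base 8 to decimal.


Input: "10076" in base 8
Positional expansion:
  Digit '1' (value 1) x 8^4 = 4096
  Digit '0' (value 0) x 8^3 = 0
  Digit '0' (value 0) x 8^2 = 0
  Digit '7' (value 7) x 8^1 = 56
  Digit '6' (value 6) x 8^0 = 6
Sum = 4158

4158


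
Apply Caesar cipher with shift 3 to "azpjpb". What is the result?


Caesar cipher: shift "azpjpb" by 3
  'a' (pos 0) + 3 = pos 3 = 'd'
  'z' (pos 25) + 3 = pos 2 = 'c'
  'p' (pos 15) + 3 = pos 18 = 's'
  'j' (pos 9) + 3 = pos 12 = 'm'
  'p' (pos 15) + 3 = pos 18 = 's'
  'b' (pos 1) + 3 = pos 4 = 'e'
Result: dcsmse

dcsmse


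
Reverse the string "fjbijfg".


Input: fjbijfg
Reading characters right to left:
  Position 6: 'g'
  Position 5: 'f'
  Position 4: 'j'
  Position 3: 'i'
  Position 2: 'b'
  Position 1: 'j'
  Position 0: 'f'
Reversed: gfjibjf

gfjibjf


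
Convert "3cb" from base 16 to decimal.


Input: "3cb" in base 16
Positional expansion:
  Digit '3' (value 3) x 16^2 = 768
  Digit 'c' (value 12) x 16^1 = 192
  Digit 'b' (value 11) x 16^0 = 11
Sum = 971

971


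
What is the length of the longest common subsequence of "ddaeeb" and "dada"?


LCS of "ddaeeb" and "dada"
DP table:
           d    a    d    a
      0    0    0    0    0
  d   0    1    1    1    1
  d   0    1    1    2    2
  a   0    1    2    2    3
  e   0    1    2    2    3
  e   0    1    2    2    3
  b   0    1    2    2    3
LCS length = dp[6][4] = 3

3


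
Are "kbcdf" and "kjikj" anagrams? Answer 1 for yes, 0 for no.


Strings: "kbcdf", "kjikj"
Sorted first:  bcdfk
Sorted second: ijjkk
Differ at position 0: 'b' vs 'i' => not anagrams

0


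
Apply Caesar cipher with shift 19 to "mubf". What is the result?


Caesar cipher: shift "mubf" by 19
  'm' (pos 12) + 19 = pos 5 = 'f'
  'u' (pos 20) + 19 = pos 13 = 'n'
  'b' (pos 1) + 19 = pos 20 = 'u'
  'f' (pos 5) + 19 = pos 24 = 'y'
Result: fnuy

fnuy


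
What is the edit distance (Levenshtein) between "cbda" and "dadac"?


Computing edit distance: "cbda" -> "dadac"
DP table:
           d    a    d    a    c
      0    1    2    3    4    5
  c   1    1    2    3    4    4
  b   2    2    2    3    4    5
  d   3    2    3    2    3    4
  a   4    3    2    3    2    3
Edit distance = dp[4][5] = 3

3


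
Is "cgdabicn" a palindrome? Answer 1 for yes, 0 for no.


Input: cgdabicn
Reversed: ncibadgc
  Compare pos 0 ('c') with pos 7 ('n'): MISMATCH
  Compare pos 1 ('g') with pos 6 ('c'): MISMATCH
  Compare pos 2 ('d') with pos 5 ('i'): MISMATCH
  Compare pos 3 ('a') with pos 4 ('b'): MISMATCH
Result: not a palindrome

0


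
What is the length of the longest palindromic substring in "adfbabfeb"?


Input: "adfbabfeb"
Checking substrings for palindromes:
  [2:7] "fbabf" (len 5) => palindrome
  [3:6] "bab" (len 3) => palindrome
Longest palindromic substring: "fbabf" with length 5

5


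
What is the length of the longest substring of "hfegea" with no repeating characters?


Input: "hfegea"
Sliding window (track last position of each char):
  Position 0 ('h'): window [0,0] length 1 -- new best
  Position 1 ('f'): window [0,1] length 2 -- new best
  Position 2 ('e'): window [0,2] length 3 -- new best
  Position 3 ('g'): window [0,3] length 4 -- new best
  Position 4 ('e'): repeat (last at 2), move window start to 3
  Position 4 ('e'): window [3,4] length 2
  Position 5 ('a'): window [3,5] length 3
Longest substring with no repeats: "hfeg" with length 4

4


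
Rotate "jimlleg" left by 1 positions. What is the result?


Input: "jimlleg", rotate left by 1
First 1 characters: "j"
Remaining characters: "imlleg"
Concatenate remaining + first: "imlleg" + "j" = "imllegj"

imllegj


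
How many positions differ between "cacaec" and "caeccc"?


Comparing "cacaec" and "caeccc" position by position:
  Position 0: 'c' vs 'c' => same
  Position 1: 'a' vs 'a' => same
  Position 2: 'c' vs 'e' => DIFFER
  Position 3: 'a' vs 'c' => DIFFER
  Position 4: 'e' vs 'c' => DIFFER
  Position 5: 'c' vs 'c' => same
Positions that differ: 3

3


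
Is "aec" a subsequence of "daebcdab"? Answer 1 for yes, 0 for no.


Check if "aec" is a subsequence of "daebcdab"
Greedy scan:
  Position 0 ('d'): no match needed
  Position 1 ('a'): matches sub[0] = 'a'
  Position 2 ('e'): matches sub[1] = 'e'
  Position 3 ('b'): no match needed
  Position 4 ('c'): matches sub[2] = 'c'
  Position 5 ('d'): no match needed
  Position 6 ('a'): no match needed
  Position 7 ('b'): no match needed
All 3 characters matched => is a subsequence

1


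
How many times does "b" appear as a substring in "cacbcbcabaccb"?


Searching for "b" in "cacbcbcabaccb"
Scanning each position:
  Position 0: "c" => no
  Position 1: "a" => no
  Position 2: "c" => no
  Position 3: "b" => MATCH
  Position 4: "c" => no
  Position 5: "b" => MATCH
  Position 6: "c" => no
  Position 7: "a" => no
  Position 8: "b" => MATCH
  Position 9: "a" => no
  Position 10: "c" => no
  Position 11: "c" => no
  Position 12: "b" => MATCH
Total occurrences: 4

4


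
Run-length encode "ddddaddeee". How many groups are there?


Input: ddddaddeee
Scanning for consecutive runs:
  Group 1: 'd' x 4 (positions 0-3)
  Group 2: 'a' x 1 (positions 4-4)
  Group 3: 'd' x 2 (positions 5-6)
  Group 4: 'e' x 3 (positions 7-9)
Total groups: 4

4


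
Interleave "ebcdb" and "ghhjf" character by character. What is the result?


Interleaving "ebcdb" and "ghhjf":
  Position 0: 'e' from first, 'g' from second => "eg"
  Position 1: 'b' from first, 'h' from second => "bh"
  Position 2: 'c' from first, 'h' from second => "ch"
  Position 3: 'd' from first, 'j' from second => "dj"
  Position 4: 'b' from first, 'f' from second => "bf"
Result: egbhchdjbf

egbhchdjbf


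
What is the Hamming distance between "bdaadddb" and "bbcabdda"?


Comparing "bdaadddb" and "bbcabdda" position by position:
  Position 0: 'b' vs 'b' => same
  Position 1: 'd' vs 'b' => differ
  Position 2: 'a' vs 'c' => differ
  Position 3: 'a' vs 'a' => same
  Position 4: 'd' vs 'b' => differ
  Position 5: 'd' vs 'd' => same
  Position 6: 'd' vs 'd' => same
  Position 7: 'b' vs 'a' => differ
Total differences (Hamming distance): 4

4


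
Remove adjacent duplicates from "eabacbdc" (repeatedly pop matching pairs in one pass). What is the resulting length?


Input: eabacbdc
Stack-based adjacent duplicate removal:
  Read 'e': push. Stack: e
  Read 'a': push. Stack: ea
  Read 'b': push. Stack: eab
  Read 'a': push. Stack: eaba
  Read 'c': push. Stack: eabac
  Read 'b': push. Stack: eabacb
  Read 'd': push. Stack: eabacbd
  Read 'c': push. Stack: eabacbdc
Final stack: "eabacbdc" (length 8)

8


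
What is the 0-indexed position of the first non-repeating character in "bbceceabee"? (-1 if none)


Input: bbceceabee
Character frequencies:
  'a': 1
  'b': 3
  'c': 2
  'e': 4
Scanning left to right for freq == 1:
  Position 0 ('b'): freq=3, skip
  Position 1 ('b'): freq=3, skip
  Position 2 ('c'): freq=2, skip
  Position 3 ('e'): freq=4, skip
  Position 4 ('c'): freq=2, skip
  Position 5 ('e'): freq=4, skip
  Position 6 ('a'): unique! => answer = 6

6


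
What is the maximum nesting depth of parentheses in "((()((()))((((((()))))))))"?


Input: "((()((()))((((((()))))))))"
Tracking depth:
  Position 0 '(': depth becomes 1
  Position 1 '(': depth becomes 2
  Position 2 '(': depth becomes 3
  Position 3 ')': depth becomes 2
  Position 4 '(': depth becomes 3
  Position 5 '(': depth becomes 4
  Position 6 '(': depth becomes 5
  Position 7 ')': depth becomes 4
  Position 8 ')': depth becomes 3
  Position 9 ')': depth becomes 2
  Position 10 '(': depth becomes 3
  Position 11 '(': depth becomes 4
  Position 12 '(': depth becomes 5
  Position 13 '(': depth becomes 6
  Position 14 '(': depth becomes 7
  Position 15 '(': depth becomes 8
  Position 16 '(': depth becomes 9
  Position 17 ')': depth becomes 8
  Position 18 ')': depth becomes 7
  Position 19 ')': depth becomes 6
  Position 20 ')': depth becomes 5
  Position 21 ')': depth becomes 4
  Position 22 ')': depth becomes 3
  Position 23 ')': depth becomes 2
  Position 24 ')': depth becomes 1
  Position 25 ')': depth becomes 0
Maximum depth reached: 9

9


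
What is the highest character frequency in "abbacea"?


Input: abbacea
Character counts:
  'a': 3
  'b': 2
  'c': 1
  'e': 1
Maximum frequency: 3

3


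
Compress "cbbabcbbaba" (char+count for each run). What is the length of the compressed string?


Input: cbbabcbbaba
Runs:
  'c' x 1 => "c1"
  'b' x 2 => "b2"
  'a' x 1 => "a1"
  'b' x 1 => "b1"
  'c' x 1 => "c1"
  'b' x 2 => "b2"
  'a' x 1 => "a1"
  'b' x 1 => "b1"
  'a' x 1 => "a1"
Compressed: "c1b2a1b1c1b2a1b1a1"
Compressed length: 18

18


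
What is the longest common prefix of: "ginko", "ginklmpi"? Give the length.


Words: ginko, ginklmpi
  Position 0: all 'g' => match
  Position 1: all 'i' => match
  Position 2: all 'n' => match
  Position 3: all 'k' => match
  Position 4: ('o', 'l') => mismatch, stop
LCP = "gink" (length 4)

4


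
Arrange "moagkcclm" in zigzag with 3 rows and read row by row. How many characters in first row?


Zigzag "moagkcclm" into 3 rows:
Placing characters:
  'm' => row 0
  'o' => row 1
  'a' => row 2
  'g' => row 1
  'k' => row 0
  'c' => row 1
  'c' => row 2
  'l' => row 1
  'm' => row 0
Rows:
  Row 0: "mkm"
  Row 1: "ogcl"
  Row 2: "ac"
First row length: 3

3


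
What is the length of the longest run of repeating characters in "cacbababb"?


Input: "cacbababb"
Scanning for longest run:
  Position 1 ('a'): new char, reset run to 1
  Position 2 ('c'): new char, reset run to 1
  Position 3 ('b'): new char, reset run to 1
  Position 4 ('a'): new char, reset run to 1
  Position 5 ('b'): new char, reset run to 1
  Position 6 ('a'): new char, reset run to 1
  Position 7 ('b'): new char, reset run to 1
  Position 8 ('b'): continues run of 'b', length=2
Longest run: 'b' with length 2

2


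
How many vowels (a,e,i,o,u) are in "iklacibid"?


Input: iklacibid
Checking each character:
  'i' at position 0: vowel (running total: 1)
  'k' at position 1: consonant
  'l' at position 2: consonant
  'a' at position 3: vowel (running total: 2)
  'c' at position 4: consonant
  'i' at position 5: vowel (running total: 3)
  'b' at position 6: consonant
  'i' at position 7: vowel (running total: 4)
  'd' at position 8: consonant
Total vowels: 4

4


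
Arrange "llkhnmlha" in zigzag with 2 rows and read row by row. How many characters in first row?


Zigzag "llkhnmlha" into 2 rows:
Placing characters:
  'l' => row 0
  'l' => row 1
  'k' => row 0
  'h' => row 1
  'n' => row 0
  'm' => row 1
  'l' => row 0
  'h' => row 1
  'a' => row 0
Rows:
  Row 0: "lknla"
  Row 1: "lhmh"
First row length: 5

5


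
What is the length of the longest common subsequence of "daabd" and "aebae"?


LCS of "daabd" and "aebae"
DP table:
           a    e    b    a    e
      0    0    0    0    0    0
  d   0    0    0    0    0    0
  a   0    1    1    1    1    1
  a   0    1    1    1    2    2
  b   0    1    1    2    2    2
  d   0    1    1    2    2    2
LCS length = dp[5][5] = 2

2


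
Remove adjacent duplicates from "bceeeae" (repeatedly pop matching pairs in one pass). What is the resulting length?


Input: bceeeae
Stack-based adjacent duplicate removal:
  Read 'b': push. Stack: b
  Read 'c': push. Stack: bc
  Read 'e': push. Stack: bce
  Read 'e': matches stack top 'e' => pop. Stack: bc
  Read 'e': push. Stack: bce
  Read 'a': push. Stack: bcea
  Read 'e': push. Stack: bceae
Final stack: "bceae" (length 5)

5


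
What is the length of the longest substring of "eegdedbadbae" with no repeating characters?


Input: "eegdedbadbae"
Sliding window (track last position of each char):
  Position 0 ('e'): window [0,0] length 1 -- new best
  Position 1 ('e'): repeat (last at 0), move window start to 1
  Position 1 ('e'): window [1,1] length 1
  Position 2 ('g'): window [1,2] length 2 -- new best
  Position 3 ('d'): window [1,3] length 3 -- new best
  Position 4 ('e'): repeat (last at 1), move window start to 2
  Position 4 ('e'): window [2,4] length 3
  Position 5 ('d'): repeat (last at 3), move window start to 4
  Position 5 ('d'): window [4,5] length 2
  Position 6 ('b'): window [4,6] length 3
  Position 7 ('a'): window [4,7] length 4 -- new best
  Position 8 ('d'): repeat (last at 5), move window start to 6
  Position 8 ('d'): window [6,8] length 3
  Position 9 ('b'): repeat (last at 6), move window start to 7
  Position 9 ('b'): window [7,9] length 3
  Position 10 ('a'): repeat (last at 7), move window start to 8
  Position 10 ('a'): window [8,10] length 3
  Position 11 ('e'): window [8,11] length 4
Longest substring with no repeats: "edba" with length 4

4
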